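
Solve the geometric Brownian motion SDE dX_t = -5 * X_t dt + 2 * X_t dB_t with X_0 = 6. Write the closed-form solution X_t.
X_t = 6 * exp((-7) * t + (2) * B_t)

For GBM dX = mu X dt + sigma X dB with X_0 = x_0, apply Itô to Y = log X: dY = (mu - sigma^2/2) dt + sigma dB, so Y_t = log(x_0) + (mu - sigma^2/2) t + sigma B_t and hence X_t = x_0 * exp((mu - sigma^2/2) t + sigma B_t).
With mu = -5, sigma = 2, x_0 = 6, this gives:
  X_t = 6 * exp((-7) * t + (2) * B_t).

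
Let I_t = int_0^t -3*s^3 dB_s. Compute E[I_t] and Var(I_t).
E[I_t] = 0; Var(I_t) = 9*t^7/7

The Itô integral of a deterministic integrand f(s) has mean 0 because each increment f(s) * (B_{s+ds} - B_s) has mean 0. By the Itô isometry:
  Var( int_0^t f(s) dB_s ) = E[ (int_0^t f(s) dB_s)^2 ] = int_0^t f(s)^2 ds.
Here f(s) = -3*s^3, so f(s)^2 = 9*s^6. Integrate:
  int_0^t (9*s^6) ds = 9*t^7/7.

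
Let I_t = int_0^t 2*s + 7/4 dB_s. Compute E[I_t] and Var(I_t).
E[I_t] = 0; Var(I_t) = t*(64*t^2 + 168*t + 147)/48

The Itô integral of a deterministic integrand f(s) has mean 0 because each increment f(s) * (B_{s+ds} - B_s) has mean 0. By the Itô isometry:
  Var( int_0^t f(s) dB_s ) = E[ (int_0^t f(s) dB_s)^2 ] = int_0^t f(s)^2 ds.
Here f(s) = 2*s + 7/4, so f(s)^2 = (8*s + 7)^2/16. Integrate:
  int_0^t ((8*s + 7)^2/16) ds = t*(64*t^2 + 168*t + 147)/48.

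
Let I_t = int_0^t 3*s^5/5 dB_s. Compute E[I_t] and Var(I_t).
E[I_t] = 0; Var(I_t) = 9*t^11/275

The Itô integral of a deterministic integrand f(s) has mean 0 because each increment f(s) * (B_{s+ds} - B_s) has mean 0. By the Itô isometry:
  Var( int_0^t f(s) dB_s ) = E[ (int_0^t f(s) dB_s)^2 ] = int_0^t f(s)^2 ds.
Here f(s) = 3*s^5/5, so f(s)^2 = 9*s^10/25. Integrate:
  int_0^t (9*s^10/25) ds = 9*t^11/275.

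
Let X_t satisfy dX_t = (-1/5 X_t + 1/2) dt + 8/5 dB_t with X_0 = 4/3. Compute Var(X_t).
Var(X_t) = 32/5 - 32*exp(-2*t/5)/5

The variance V(t) = Var(X_t) satisfies V'(t) = 2 a V(t) + c^2 with V(0) = 0 (drift coefficient is linear in X, diffusion is constant). With a = -1/5, c = 8/5, the solution is
  V(t) = (c^2 / (2 a)) * (exp(2 a t) - 1)
       = ((8/5)^2 / (2*(-1/5))) * (exp((-2/5) t) - 1)
       = 32/5 - 32*exp(-2*t/5)/5.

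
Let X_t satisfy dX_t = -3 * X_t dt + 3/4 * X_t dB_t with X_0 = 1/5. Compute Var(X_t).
Var(X_t) = (exp(9*t/16) - 1)*exp(-6*t)/25

For GBM dX = mu X dt + sigma X dB with X_0 = x_0, apply Itô to Y = log X: dY = (mu - sigma^2/2) dt + sigma dB, so Y_t = log(x_0) + (mu - sigma^2/2) t + sigma B_t and hence X_t = x_0 * exp((mu - sigma^2/2) t + sigma B_t).
With mu = -3, sigma = 3/4, x_0 = 1/5, this gives:
  X_t = 1/5 * exp((-105/32) * t + (3/4) * B_t).
Since sigma*B_t ~ Normal(0, sigma^2 t), E[exp(sigma*B_t)] = exp(sigma^2 t / 2); so E[X_t] = x_0 * exp((mu - sigma^2/2) t) * exp(sigma^2 t / 2) = x_0 * exp(mu t) = exp(-3*t)/5.
Var(X_t) = E[X_t^2] - (E[X_t])^2 = x_0^2 * exp(2 mu t) * (exp(sigma^2 t) - 1) = (exp(9*t/16) - 1)*exp(-6*t)/25.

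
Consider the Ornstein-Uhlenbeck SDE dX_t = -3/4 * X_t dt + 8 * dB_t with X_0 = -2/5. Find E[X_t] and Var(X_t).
E[X_t] = -2*exp(-3*t/4)/5; Var(X_t) = 128/3 - 128*exp(-3*t/2)/3

The OU SDE dX = -theta X dt + sigma dB admits the integrating factor exp(theta t): d(exp(theta t) X_t) = sigma exp(theta t) dB_t. Integrating from 0 to t:
  X_t = x_0 * exp(-theta t) + sigma * int_0^t exp(-theta (t-s)) dB_s.
The Itô integral has mean 0 and (by the Itô isometry) variance sigma^2 * int_0^t exp(-2 theta (t - s)) ds = sigma^2 * (1 - exp(-2 theta t)) / (2 theta).
With theta = 3/4, sigma = 8, x_0 = -2/5:
  E[X_t] = -2/5 * exp(-3/4 t) = -2*exp(-3*t/4)/5
  Var(X_t) = (8)^2 * (1 - exp(-2*3/4 t)) / (2 * 3/4) = 128/3 - 128*exp(-3*t/2)/3.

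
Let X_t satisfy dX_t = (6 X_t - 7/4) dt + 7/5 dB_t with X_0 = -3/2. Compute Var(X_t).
Var(X_t) = 49*exp(12*t)/300 - 49/300

The variance V(t) = Var(X_t) satisfies V'(t) = 2 a V(t) + c^2 with V(0) = 0 (drift coefficient is linear in X, diffusion is constant). With a = 6, c = 7/5, the solution is
  V(t) = (c^2 / (2 a)) * (exp(2 a t) - 1)
       = ((7/5)^2 / (2*6)) * (exp(12 t) - 1)
       = 49*exp(12*t)/300 - 49/300.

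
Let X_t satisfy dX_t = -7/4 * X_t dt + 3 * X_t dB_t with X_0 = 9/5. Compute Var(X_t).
Var(X_t) = (81*exp(9*t) - 81)*exp(-7*t/2)/25

For GBM dX = mu X dt + sigma X dB with X_0 = x_0, apply Itô to Y = log X: dY = (mu - sigma^2/2) dt + sigma dB, so Y_t = log(x_0) + (mu - sigma^2/2) t + sigma B_t and hence X_t = x_0 * exp((mu - sigma^2/2) t + sigma B_t).
With mu = -7/4, sigma = 3, x_0 = 9/5, this gives:
  X_t = 9/5 * exp((-25/4) * t + (3) * B_t).
Since sigma*B_t ~ Normal(0, sigma^2 t), E[exp(sigma*B_t)] = exp(sigma^2 t / 2); so E[X_t] = x_0 * exp((mu - sigma^2/2) t) * exp(sigma^2 t / 2) = x_0 * exp(mu t) = 9*exp(-7*t/4)/5.
Var(X_t) = E[X_t^2] - (E[X_t])^2 = x_0^2 * exp(2 mu t) * (exp(sigma^2 t) - 1) = (81*exp(9*t) - 81)*exp(-7*t/2)/25.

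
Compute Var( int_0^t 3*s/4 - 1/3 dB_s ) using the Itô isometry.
Var = t*(27*t^2 - 36*t + 16)/144

The Itô integral of a deterministic integrand f(s) has mean 0 because each increment f(s) * (B_{s+ds} - B_s) has mean 0. By the Itô isometry:
  Var( int_0^t f(s) dB_s ) = E[ (int_0^t f(s) dB_s)^2 ] = int_0^t f(s)^2 ds.
Here f(s) = 3*s/4 - 1/3, so f(s)^2 = (9*s - 4)^2/144. Integrate:
  int_0^t ((9*s - 4)^2/144) ds = t*(27*t^2 - 36*t + 16)/144.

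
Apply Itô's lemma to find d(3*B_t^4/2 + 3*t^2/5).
d(3*B_t^4/2 + 3*t^2/5) = (9*B_t^2 + 6*t/5) dt + (6*B_t^3) dB_t

Itô's formula for f(t, x): d f(t, B_t) = (f_t + (1/2) f_xx) dt + f_x dB_t. Compute partials of f(t, x) = 3*t^2/5 + 3*x^4/2:
  f_t(t,x)  = 6*t/5
  f_x(t,x)  = 6*x^3
  f_xx(t,x) = 18*x^2
Assemble drift = f_t + (1/2) f_xx = 6*t/5 + 9*x^2 and diffusion = f_x = 6*x^3. Substituting x = B_t:
  d(3*B_t^4/2 + 3*t^2/5) = (9*B_t^2 + 6*t/5) dt + (6*B_t^3) dB_t.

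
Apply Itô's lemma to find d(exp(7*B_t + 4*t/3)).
d(exp(7*B_t + 4*t/3)) = (155*exp(7*B_t + 4*t/3)/6) dt + (7*exp(7*B_t + 4*t/3)) dB_t

Itô's formula for f(t, x): d f(t, B_t) = (f_t + (1/2) f_xx) dt + f_x dB_t. Compute partials of f(t, x) = exp(4*t/3 + 7*x):
  f_t(t,x)  = 4*exp(4*t/3 + 7*x)/3
  f_x(t,x)  = 7*exp(4*t/3 + 7*x)
  f_xx(t,x) = 49*exp(4*t/3 + 7*x)
Assemble drift = f_t + (1/2) f_xx = 155*exp(4*t/3 + 7*x)/6 and diffusion = f_x = 7*exp(4*t/3 + 7*x). Substituting x = B_t:
  d(exp(7*B_t + 4*t/3)) = (155*exp(7*B_t + 4*t/3)/6) dt + (7*exp(7*B_t + 4*t/3)) dB_t.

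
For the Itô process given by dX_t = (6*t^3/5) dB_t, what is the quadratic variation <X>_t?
<X>_t = 36*t^7/175

For an Itô process dX_t = a(t) dt + b(t) dB_t, the quadratic variation is <X>_t = int_0^t b(s)^2 ds (the drift term does not contribute). Here b(s) = 6*s^3/5, so
  b(s)^2 = 36*s^6/25.
Integrating from 0 to t:
  <X>_t = int_0^t (36*s^6/25) ds = 36*t^7/175.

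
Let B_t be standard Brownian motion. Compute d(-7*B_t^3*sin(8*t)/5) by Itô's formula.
d(-7*B_t^3*sin(8*t)/5) = (7*B_t*(-8*B_t^2*cos(8*t) - 3*sin(8*t))/5) dt + (-21*B_t^2*sin(8*t)/5) dB_t

Itô's formula for f(t, x): d f(t, B_t) = (f_t + (1/2) f_xx) dt + f_x dB_t. Compute partials of f(t, x) = -7*x^3*sin(8*t)/5:
  f_t(t,x)  = -56*x^3*cos(8*t)/5
  f_x(t,x)  = -21*x^2*sin(8*t)/5
  f_xx(t,x) = -42*x*sin(8*t)/5
Assemble drift = f_t + (1/2) f_xx = 7*x*(-8*x^2*cos(8*t) - 3*sin(8*t))/5 and diffusion = f_x = -21*x^2*sin(8*t)/5. Substituting x = B_t:
  d(-7*B_t^3*sin(8*t)/5) = (7*B_t*(-8*B_t^2*cos(8*t) - 3*sin(8*t))/5) dt + (-21*B_t^2*sin(8*t)/5) dB_t.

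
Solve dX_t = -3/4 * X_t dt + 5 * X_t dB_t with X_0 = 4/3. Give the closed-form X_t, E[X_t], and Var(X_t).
X_t = 4/3 * exp((-53/4) t + (5) B_t); E[X_t] = 4*exp(-3*t/4)/3; Var(X_t) = (16*exp(25*t) - 16)*exp(-3*t/2)/9

For GBM dX = mu X dt + sigma X dB with X_0 = x_0, apply Itô to Y = log X: dY = (mu - sigma^2/2) dt + sigma dB, so Y_t = log(x_0) + (mu - sigma^2/2) t + sigma B_t and hence X_t = x_0 * exp((mu - sigma^2/2) t + sigma B_t).
With mu = -3/4, sigma = 5, x_0 = 4/3, this gives:
  X_t = 4/3 * exp((-53/4) * t + (5) * B_t).
Since sigma*B_t ~ Normal(0, sigma^2 t), E[exp(sigma*B_t)] = exp(sigma^2 t / 2); so E[X_t] = x_0 * exp((mu - sigma^2/2) t) * exp(sigma^2 t / 2) = x_0 * exp(mu t) = 4*exp(-3*t/4)/3.
Var(X_t) = E[X_t^2] - (E[X_t])^2 = x_0^2 * exp(2 mu t) * (exp(sigma^2 t) - 1) = (16*exp(25*t) - 16)*exp(-3*t/2)/9.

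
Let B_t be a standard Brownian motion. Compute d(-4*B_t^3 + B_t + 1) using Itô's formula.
d(-4*B_t^3 + B_t + 1) = (-12*B_t) dt + (1 - 12*B_t^2) dB_t

Itô's formula for f(B_t) gives d f(B_t) = f'(B_t) dB_t + (1/2) f''(B_t) dt. Compute derivatives of f(x) = -4*x^3 + x + 1:
  f'(x)  = 1 - 12*x^2
  f''(x) = -24*x
Substitute x = B_t and multiply the f'' term by 1/2:
  drift     = (1/2) * (-24*x) evaluated at B_t = -12*B_t
  diffusion = (1 - 12*x^2) evaluated at B_t = 1 - 12*B_t^2
Therefore d(-4*B_t^3 + B_t + 1) = (-12*B_t) dt + (1 - 12*B_t^2) dB_t.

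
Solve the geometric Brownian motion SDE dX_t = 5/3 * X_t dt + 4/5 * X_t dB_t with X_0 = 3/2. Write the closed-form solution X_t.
X_t = 3/2 * exp((101/75) * t + (4/5) * B_t)

For GBM dX = mu X dt + sigma X dB with X_0 = x_0, apply Itô to Y = log X: dY = (mu - sigma^2/2) dt + sigma dB, so Y_t = log(x_0) + (mu - sigma^2/2) t + sigma B_t and hence X_t = x_0 * exp((mu - sigma^2/2) t + sigma B_t).
With mu = 5/3, sigma = 4/5, x_0 = 3/2, this gives:
  X_t = 3/2 * exp((101/75) * t + (4/5) * B_t).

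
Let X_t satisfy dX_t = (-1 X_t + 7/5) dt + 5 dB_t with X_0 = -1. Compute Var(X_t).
Var(X_t) = 25/2 - 25*exp(-2*t)/2

The variance V(t) = Var(X_t) satisfies V'(t) = 2 a V(t) + c^2 with V(0) = 0 (drift coefficient is linear in X, diffusion is constant). With a = -1, c = 5, the solution is
  V(t) = (c^2 / (2 a)) * (exp(2 a t) - 1)
       = (5^2 / (2*(-1))) * (exp((-2) t) - 1)
       = 25/2 - 25*exp(-2*t)/2.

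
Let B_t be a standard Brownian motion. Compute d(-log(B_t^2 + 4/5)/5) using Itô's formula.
d(-log(B_t^2 + 4/5)/5) = ((5*B_t^2 - 4)/(5*B_t^2 + 4)^2) dt + (-2*B_t/(5*B_t^2 + 4)) dB_t

Itô's formula for f(B_t) gives d f(B_t) = f'(B_t) dB_t + (1/2) f''(B_t) dt. Compute derivatives of f(x) = -log(x^2 + 4/5)/5:
  f'(x)  = -2*x/(5*x^2 + 4)
  f''(x) = 2*(5*x^2 - 4)/(5*x^2 + 4)^2
Substitute x = B_t and multiply the f'' term by 1/2:
  drift     = (1/2) * (2*(5*x^2 - 4)/(5*x^2 + 4)^2) evaluated at B_t = (5*B_t^2 - 4)/(5*B_t^2 + 4)^2
  diffusion = (-2*x/(5*x^2 + 4)) evaluated at B_t = -2*B_t/(5*B_t^2 + 4)
Therefore d(-log(B_t^2 + 4/5)/5) = ((5*B_t^2 - 4)/(5*B_t^2 + 4)^2) dt + (-2*B_t/(5*B_t^2 + 4)) dB_t.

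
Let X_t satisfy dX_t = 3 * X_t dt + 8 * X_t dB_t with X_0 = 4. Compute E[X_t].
E[X_t] = 4*exp(3*t)

For GBM dX = mu X dt + sigma X dB with X_0 = x_0, apply Itô to Y = log X: dY = (mu - sigma^2/2) dt + sigma dB, so Y_t = log(x_0) + (mu - sigma^2/2) t + sigma B_t and hence X_t = x_0 * exp((mu - sigma^2/2) t + sigma B_t).
With mu = 3, sigma = 8, x_0 = 4, this gives:
  X_t = 4 * exp((-29) * t + (8) * B_t).
Since sigma*B_t ~ Normal(0, sigma^2 t), E[exp(sigma*B_t)] = exp(sigma^2 t / 2); so E[X_t] = x_0 * exp((mu - sigma^2/2) t) * exp(sigma^2 t / 2) = x_0 * exp(mu t) = 4*exp(3*t).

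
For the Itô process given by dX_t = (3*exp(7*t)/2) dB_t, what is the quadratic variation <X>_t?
<X>_t = 9*exp(14*t)/56 - 9/56

For an Itô process dX_t = a(t) dt + b(t) dB_t, the quadratic variation is <X>_t = int_0^t b(s)^2 ds (the drift term does not contribute). Here b(s) = 3*exp(7*s)/2, so
  b(s)^2 = 9*exp(14*s)/4.
Integrating from 0 to t:
  <X>_t = int_0^t (9*exp(14*s)/4) ds = 9*exp(14*t)/56 - 9/56.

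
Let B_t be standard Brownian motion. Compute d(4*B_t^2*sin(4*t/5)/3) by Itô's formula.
d(4*B_t^2*sin(4*t/5)/3) = (16*B_t^2*cos(4*t/5)/15 + 4*sin(4*t/5)/3) dt + (8*B_t*sin(4*t/5)/3) dB_t

Itô's formula for f(t, x): d f(t, B_t) = (f_t + (1/2) f_xx) dt + f_x dB_t. Compute partials of f(t, x) = 4*x^2*sin(4*t/5)/3:
  f_t(t,x)  = 16*x^2*cos(4*t/5)/15
  f_x(t,x)  = 8*x*sin(4*t/5)/3
  f_xx(t,x) = 8*sin(4*t/5)/3
Assemble drift = f_t + (1/2) f_xx = 16*x^2*cos(4*t/5)/15 + 4*sin(4*t/5)/3 and diffusion = f_x = 8*x*sin(4*t/5)/3. Substituting x = B_t:
  d(4*B_t^2*sin(4*t/5)/3) = (16*B_t^2*cos(4*t/5)/15 + 4*sin(4*t/5)/3) dt + (8*B_t*sin(4*t/5)/3) dB_t.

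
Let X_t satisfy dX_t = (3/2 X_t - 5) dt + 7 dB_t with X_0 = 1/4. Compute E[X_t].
E[X_t] = 10/3 - 37*exp(3*t/2)/12

Taking expectations and using E[dB_t] = 0, the mean m(t) = E[X_t] satisfies the ODE m'(t) = a m(t) + b with m(0) = x_0. With a = 3/2, b = -5, x_0 = 1/4, the solution is
  m(t) = x_0 * exp(a t) + (b/a) * (exp(a t) - 1)
       = (1/4) * exp((3/2) t) + ((-5)/(3/2)) * (exp((3/2) t) - 1)
       = 10/3 - 37*exp(3*t/2)/12.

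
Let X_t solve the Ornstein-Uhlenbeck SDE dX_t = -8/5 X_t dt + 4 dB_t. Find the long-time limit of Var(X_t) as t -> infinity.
lim Var(X_t) = 5

The OU SDE dX = -theta X dt + sigma dB admits the integrating factor exp(theta t): d(exp(theta t) X_t) = sigma exp(theta t) dB_t. Integrating from 0 to t gives X_t = x_0 * exp(-theta t) + sigma * int_0^t exp(-theta (t-s)) dB_s for any initial x_0. The Itô integral has variance (by the Itô isometry) sigma^2 * int_0^t exp(-2 theta (t - s)) ds = sigma^2 * (1 - exp(-2 theta t)) / (2 theta), independent of x_0.
With theta = 8/5, sigma = 4:
  Var(X_t) = (4)^2 * (1 - exp(-2*8/5 t)) / (2 * 8/5) = 5 - 5*exp(-16*t/5).
As t -> infinity, exp(-2*8/5 t) -> 0, so the stationary variance is sigma^2 / (2 theta) = 5.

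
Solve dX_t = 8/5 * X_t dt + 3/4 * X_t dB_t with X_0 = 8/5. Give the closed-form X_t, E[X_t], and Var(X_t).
X_t = 8/5 * exp((211/160) t + (3/4) B_t); E[X_t] = 8*exp(8*t/5)/5; Var(X_t) = 64*(exp(9*t/16) - 1)*exp(16*t/5)/25

For GBM dX = mu X dt + sigma X dB with X_0 = x_0, apply Itô to Y = log X: dY = (mu - sigma^2/2) dt + sigma dB, so Y_t = log(x_0) + (mu - sigma^2/2) t + sigma B_t and hence X_t = x_0 * exp((mu - sigma^2/2) t + sigma B_t).
With mu = 8/5, sigma = 3/4, x_0 = 8/5, this gives:
  X_t = 8/5 * exp((211/160) * t + (3/4) * B_t).
Since sigma*B_t ~ Normal(0, sigma^2 t), E[exp(sigma*B_t)] = exp(sigma^2 t / 2); so E[X_t] = x_0 * exp((mu - sigma^2/2) t) * exp(sigma^2 t / 2) = x_0 * exp(mu t) = 8*exp(8*t/5)/5.
Var(X_t) = E[X_t^2] - (E[X_t])^2 = x_0^2 * exp(2 mu t) * (exp(sigma^2 t) - 1) = 64*(exp(9*t/16) - 1)*exp(16*t/5)/25.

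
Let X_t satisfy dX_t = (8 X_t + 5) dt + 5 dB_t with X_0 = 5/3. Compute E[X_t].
E[X_t] = 55*exp(8*t)/24 - 5/8

Taking expectations and using E[dB_t] = 0, the mean m(t) = E[X_t] satisfies the ODE m'(t) = a m(t) + b with m(0) = x_0. With a = 8, b = 5, x_0 = 5/3, the solution is
  m(t) = x_0 * exp(a t) + (b/a) * (exp(a t) - 1)
       = (5/3) * exp(8 t) + (5/8) * (exp(8 t) - 1)
       = 55*exp(8*t)/24 - 5/8.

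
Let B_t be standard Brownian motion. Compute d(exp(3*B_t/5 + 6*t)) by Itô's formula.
d(exp(3*B_t/5 + 6*t)) = (309*exp(3*B_t/5 + 6*t)/50) dt + (3*exp(3*B_t/5 + 6*t)/5) dB_t

Itô's formula for f(t, x): d f(t, B_t) = (f_t + (1/2) f_xx) dt + f_x dB_t. Compute partials of f(t, x) = exp(6*t + 3*x/5):
  f_t(t,x)  = 6*exp(6*t + 3*x/5)
  f_x(t,x)  = 3*exp(6*t + 3*x/5)/5
  f_xx(t,x) = 9*exp(6*t + 3*x/5)/25
Assemble drift = f_t + (1/2) f_xx = 309*exp(6*t + 3*x/5)/50 and diffusion = f_x = 3*exp(6*t + 3*x/5)/5. Substituting x = B_t:
  d(exp(3*B_t/5 + 6*t)) = (309*exp(3*B_t/5 + 6*t)/50) dt + (3*exp(3*B_t/5 + 6*t)/5) dB_t.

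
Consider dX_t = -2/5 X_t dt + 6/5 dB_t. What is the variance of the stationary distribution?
lim Var(X_t) = 9/5

The OU SDE dX = -theta X dt + sigma dB admits the integrating factor exp(theta t): d(exp(theta t) X_t) = sigma exp(theta t) dB_t. Integrating from 0 to t gives X_t = x_0 * exp(-theta t) + sigma * int_0^t exp(-theta (t-s)) dB_s for any initial x_0. The Itô integral has variance (by the Itô isometry) sigma^2 * int_0^t exp(-2 theta (t - s)) ds = sigma^2 * (1 - exp(-2 theta t)) / (2 theta), independent of x_0.
With theta = 2/5, sigma = 6/5:
  Var(X_t) = (6/5)^2 * (1 - exp(-2*2/5 t)) / (2 * 2/5) = 9/5 - 9*exp(-4*t/5)/5.
As t -> infinity, exp(-2*2/5 t) -> 0, so the stationary variance is sigma^2 / (2 theta) = 9/5.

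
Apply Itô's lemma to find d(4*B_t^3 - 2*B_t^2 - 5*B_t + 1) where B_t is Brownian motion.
d(4*B_t^3 - 2*B_t^2 - 5*B_t + 1) = (12*B_t - 2) dt + (12*B_t^2 - 4*B_t - 5) dB_t

Itô's formula for f(B_t) gives d f(B_t) = f'(B_t) dB_t + (1/2) f''(B_t) dt. Compute derivatives of f(x) = 4*x^3 - 2*x^2 - 5*x + 1:
  f'(x)  = 12*x^2 - 4*x - 5
  f''(x) = 24*x - 4
Substitute x = B_t and multiply the f'' term by 1/2:
  drift     = (1/2) * (24*x - 4) evaluated at B_t = 12*B_t - 2
  diffusion = (12*x^2 - 4*x - 5) evaluated at B_t = 12*B_t^2 - 4*B_t - 5
Therefore d(4*B_t^3 - 2*B_t^2 - 5*B_t + 1) = (12*B_t - 2) dt + (12*B_t^2 - 4*B_t - 5) dB_t.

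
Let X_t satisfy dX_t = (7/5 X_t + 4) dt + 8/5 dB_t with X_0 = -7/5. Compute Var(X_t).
Var(X_t) = 32*exp(14*t/5)/35 - 32/35

The variance V(t) = Var(X_t) satisfies V'(t) = 2 a V(t) + c^2 with V(0) = 0 (drift coefficient is linear in X, diffusion is constant). With a = 7/5, c = 8/5, the solution is
  V(t) = (c^2 / (2 a)) * (exp(2 a t) - 1)
       = ((8/5)^2 / (2*(7/5))) * (exp((14/5) t) - 1)
       = 32*exp(14*t/5)/35 - 32/35.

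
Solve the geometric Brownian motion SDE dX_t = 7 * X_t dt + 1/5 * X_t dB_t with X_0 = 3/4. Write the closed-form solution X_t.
X_t = 3/4 * exp((349/50) * t + (1/5) * B_t)

For GBM dX = mu X dt + sigma X dB with X_0 = x_0, apply Itô to Y = log X: dY = (mu - sigma^2/2) dt + sigma dB, so Y_t = log(x_0) + (mu - sigma^2/2) t + sigma B_t and hence X_t = x_0 * exp((mu - sigma^2/2) t + sigma B_t).
With mu = 7, sigma = 1/5, x_0 = 3/4, this gives:
  X_t = 3/4 * exp((349/50) * t + (1/5) * B_t).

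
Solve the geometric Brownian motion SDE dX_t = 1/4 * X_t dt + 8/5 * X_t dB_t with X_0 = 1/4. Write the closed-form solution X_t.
X_t = 1/4 * exp((-103/100) * t + (8/5) * B_t)

For GBM dX = mu X dt + sigma X dB with X_0 = x_0, apply Itô to Y = log X: dY = (mu - sigma^2/2) dt + sigma dB, so Y_t = log(x_0) + (mu - sigma^2/2) t + sigma B_t and hence X_t = x_0 * exp((mu - sigma^2/2) t + sigma B_t).
With mu = 1/4, sigma = 8/5, x_0 = 1/4, this gives:
  X_t = 1/4 * exp((-103/100) * t + (8/5) * B_t).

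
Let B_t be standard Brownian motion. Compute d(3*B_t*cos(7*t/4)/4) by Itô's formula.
d(3*B_t*cos(7*t/4)/4) = (-21*B_t*sin(7*t/4)/16) dt + (3*cos(7*t/4)/4) dB_t

Itô's formula for f(t, x): d f(t, B_t) = (f_t + (1/2) f_xx) dt + f_x dB_t. Compute partials of f(t, x) = 3*x*cos(7*t/4)/4:
  f_t(t,x)  = -21*x*sin(7*t/4)/16
  f_x(t,x)  = 3*cos(7*t/4)/4
  f_xx(t,x) = 0
Assemble drift = f_t + (1/2) f_xx = -21*x*sin(7*t/4)/16 and diffusion = f_x = 3*cos(7*t/4)/4. Substituting x = B_t:
  d(3*B_t*cos(7*t/4)/4) = (-21*B_t*sin(7*t/4)/16) dt + (3*cos(7*t/4)/4) dB_t.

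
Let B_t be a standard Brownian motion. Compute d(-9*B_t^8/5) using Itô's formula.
d(-9*B_t^8/5) = (-252*B_t^6/5) dt + (-72*B_t^7/5) dB_t

Itô's formula for f(B_t) gives d f(B_t) = f'(B_t) dB_t + (1/2) f''(B_t) dt. Compute derivatives of f(x) = -9*x^8/5:
  f'(x)  = -72*x^7/5
  f''(x) = -504*x^6/5
Substitute x = B_t and multiply the f'' term by 1/2:
  drift     = (1/2) * (-504*x^6/5) evaluated at B_t = -252*B_t^6/5
  diffusion = (-72*x^7/5) evaluated at B_t = -72*B_t^7/5
Therefore d(-9*B_t^8/5) = (-252*B_t^6/5) dt + (-72*B_t^7/5) dB_t.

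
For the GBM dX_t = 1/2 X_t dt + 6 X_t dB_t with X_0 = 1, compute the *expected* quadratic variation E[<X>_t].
E[<X>_t] = 36*exp(37*t)/37 - 36/37

<X>_t = int_0^t (6 * X_s)^2 ds. Taking expectation inside the integral: E[<X>_t] = 6^2 * int_0^t E[X_s^2] ds. For GBM, E[X_s^2] = x_0^2 * exp((2 mu + sigma^2) s). Integrating:
  E[<X>_t] = 6^2 * 1^2 * (exp((2*(1/2) + 6^2) t) - 1) / (2*(1/2) + 6^2)
           = 6^2 * 1^2 * (exp(37 t) - 1) / 37 = 36*exp(37*t)/37 - 36/37.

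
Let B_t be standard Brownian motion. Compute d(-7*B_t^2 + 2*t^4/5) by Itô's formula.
d(-7*B_t^2 + 2*t^4/5) = (8*t^3/5 - 7) dt + (-14*B_t) dB_t

Itô's formula for f(t, x): d f(t, B_t) = (f_t + (1/2) f_xx) dt + f_x dB_t. Compute partials of f(t, x) = 2*t^4/5 - 7*x^2:
  f_t(t,x)  = 8*t^3/5
  f_x(t,x)  = -14*x
  f_xx(t,x) = -14
Assemble drift = f_t + (1/2) f_xx = 8*t^3/5 - 7 and diffusion = f_x = -14*x. Substituting x = B_t:
  d(-7*B_t^2 + 2*t^4/5) = (8*t^3/5 - 7) dt + (-14*B_t) dB_t.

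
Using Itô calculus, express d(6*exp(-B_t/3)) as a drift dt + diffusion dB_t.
d(6*exp(-B_t/3)) = (exp(-B_t/3)/3) dt + (-2*exp(-B_t/3)) dB_t

Itô's formula for f(B_t) gives d f(B_t) = f'(B_t) dB_t + (1/2) f''(B_t) dt. Compute derivatives of f(x) = 6*exp(-x/3):
  f'(x)  = -2*exp(-x/3)
  f''(x) = 2*exp(-x/3)/3
Substitute x = B_t and multiply the f'' term by 1/2:
  drift     = (1/2) * (2*exp(-x/3)/3) evaluated at B_t = exp(-B_t/3)/3
  diffusion = (-2*exp(-x/3)) evaluated at B_t = -2*exp(-B_t/3)
Therefore d(6*exp(-B_t/3)) = (exp(-B_t/3)/3) dt + (-2*exp(-B_t/3)) dB_t.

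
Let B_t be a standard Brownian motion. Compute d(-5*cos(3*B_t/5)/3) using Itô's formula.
d(-5*cos(3*B_t/5)/3) = (3*cos(3*B_t/5)/10) dt + (sin(3*B_t/5)) dB_t

Itô's formula for f(B_t) gives d f(B_t) = f'(B_t) dB_t + (1/2) f''(B_t) dt. Compute derivatives of f(x) = -5*cos(3*x/5)/3:
  f'(x)  = sin(3*x/5)
  f''(x) = 3*cos(3*x/5)/5
Substitute x = B_t and multiply the f'' term by 1/2:
  drift     = (1/2) * (3*cos(3*x/5)/5) evaluated at B_t = 3*cos(3*B_t/5)/10
  diffusion = (sin(3*x/5)) evaluated at B_t = sin(3*B_t/5)
Therefore d(-5*cos(3*B_t/5)/3) = (3*cos(3*B_t/5)/10) dt + (sin(3*B_t/5)) dB_t.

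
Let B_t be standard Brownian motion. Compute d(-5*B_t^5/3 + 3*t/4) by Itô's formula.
d(-5*B_t^5/3 + 3*t/4) = (3/4 - 50*B_t^3/3) dt + (-25*B_t^4/3) dB_t

Itô's formula for f(t, x): d f(t, B_t) = (f_t + (1/2) f_xx) dt + f_x dB_t. Compute partials of f(t, x) = 3*t/4 - 5*x^5/3:
  f_t(t,x)  = 3/4
  f_x(t,x)  = -25*x^4/3
  f_xx(t,x) = -100*x^3/3
Assemble drift = f_t + (1/2) f_xx = 3/4 - 50*x^3/3 and diffusion = f_x = -25*x^4/3. Substituting x = B_t:
  d(-5*B_t^5/3 + 3*t/4) = (3/4 - 50*B_t^3/3) dt + (-25*B_t^4/3) dB_t.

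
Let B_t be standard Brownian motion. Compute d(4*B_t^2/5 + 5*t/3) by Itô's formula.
d(4*B_t^2/5 + 5*t/3) = (37/15) dt + (8*B_t/5) dB_t

Itô's formula for f(t, x): d f(t, B_t) = (f_t + (1/2) f_xx) dt + f_x dB_t. Compute partials of f(t, x) = 5*t/3 + 4*x^2/5:
  f_t(t,x)  = 5/3
  f_x(t,x)  = 8*x/5
  f_xx(t,x) = 8/5
Assemble drift = f_t + (1/2) f_xx = 37/15 and diffusion = f_x = 8*x/5. Substituting x = B_t:
  d(4*B_t^2/5 + 5*t/3) = (37/15) dt + (8*B_t/5) dB_t.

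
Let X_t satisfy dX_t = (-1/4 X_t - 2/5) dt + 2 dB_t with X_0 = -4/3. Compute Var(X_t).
Var(X_t) = 8 - 8*exp(-t/2)

The variance V(t) = Var(X_t) satisfies V'(t) = 2 a V(t) + c^2 with V(0) = 0 (drift coefficient is linear in X, diffusion is constant). With a = -1/4, c = 2, the solution is
  V(t) = (c^2 / (2 a)) * (exp(2 a t) - 1)
       = (2^2 / (2*(-1/4))) * (exp((-1/2) t) - 1)
       = 8 - 8*exp(-t/2).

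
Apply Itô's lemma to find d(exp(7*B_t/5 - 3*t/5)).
d(exp(7*B_t/5 - 3*t/5)) = (19*exp(7*B_t/5 - 3*t/5)/50) dt + (7*exp(7*B_t/5 - 3*t/5)/5) dB_t

Itô's formula for f(t, x): d f(t, B_t) = (f_t + (1/2) f_xx) dt + f_x dB_t. Compute partials of f(t, x) = exp(-3*t/5 + 7*x/5):
  f_t(t,x)  = -3*exp(-3*t/5 + 7*x/5)/5
  f_x(t,x)  = 7*exp(-3*t/5 + 7*x/5)/5
  f_xx(t,x) = 49*exp(-3*t/5 + 7*x/5)/25
Assemble drift = f_t + (1/2) f_xx = 19*exp(-3*t/5 + 7*x/5)/50 and diffusion = f_x = 7*exp(-3*t/5 + 7*x/5)/5. Substituting x = B_t:
  d(exp(7*B_t/5 - 3*t/5)) = (19*exp(7*B_t/5 - 3*t/5)/50) dt + (7*exp(7*B_t/5 - 3*t/5)/5) dB_t.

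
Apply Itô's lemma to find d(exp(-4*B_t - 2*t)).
d(exp(-4*B_t - 2*t)) = (6*exp(-4*B_t - 2*t)) dt + (-4*exp(-4*B_t - 2*t)) dB_t

Itô's formula for f(t, x): d f(t, B_t) = (f_t + (1/2) f_xx) dt + f_x dB_t. Compute partials of f(t, x) = exp(-2*t - 4*x):
  f_t(t,x)  = -2*exp(-2*t - 4*x)
  f_x(t,x)  = -4*exp(-2*t - 4*x)
  f_xx(t,x) = 16*exp(-2*t - 4*x)
Assemble drift = f_t + (1/2) f_xx = 6*exp(-2*t - 4*x) and diffusion = f_x = -4*exp(-2*t - 4*x). Substituting x = B_t:
  d(exp(-4*B_t - 2*t)) = (6*exp(-4*B_t - 2*t)) dt + (-4*exp(-4*B_t - 2*t)) dB_t.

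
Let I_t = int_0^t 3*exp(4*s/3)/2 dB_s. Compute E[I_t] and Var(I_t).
E[I_t] = 0; Var(I_t) = 27*exp(8*t/3)/32 - 27/32

The Itô integral of a deterministic integrand f(s) has mean 0 because each increment f(s) * (B_{s+ds} - B_s) has mean 0. By the Itô isometry:
  Var( int_0^t f(s) dB_s ) = E[ (int_0^t f(s) dB_s)^2 ] = int_0^t f(s)^2 ds.
Here f(s) = 3*exp(4*s/3)/2, so f(s)^2 = 9*exp(8*s/3)/4. Integrate:
  int_0^t (9*exp(8*s/3)/4) ds = 27*exp(8*t/3)/32 - 27/32.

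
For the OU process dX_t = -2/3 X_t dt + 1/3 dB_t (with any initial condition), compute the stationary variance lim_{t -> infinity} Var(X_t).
lim Var(X_t) = 1/12

The OU SDE dX = -theta X dt + sigma dB admits the integrating factor exp(theta t): d(exp(theta t) X_t) = sigma exp(theta t) dB_t. Integrating from 0 to t gives X_t = x_0 * exp(-theta t) + sigma * int_0^t exp(-theta (t-s)) dB_s for any initial x_0. The Itô integral has variance (by the Itô isometry) sigma^2 * int_0^t exp(-2 theta (t - s)) ds = sigma^2 * (1 - exp(-2 theta t)) / (2 theta), independent of x_0.
With theta = 2/3, sigma = 1/3:
  Var(X_t) = (1/3)^2 * (1 - exp(-2*2/3 t)) / (2 * 2/3) = 1/12 - exp(-4*t/3)/12.
As t -> infinity, exp(-2*2/3 t) -> 0, so the stationary variance is sigma^2 / (2 theta) = 1/12.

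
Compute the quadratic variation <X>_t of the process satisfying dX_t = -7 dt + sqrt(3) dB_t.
<X>_t = 3*t

For an Itô process dX_t = a(t) dt + b(t) dB_t, the quadratic variation is <X>_t = int_0^t b(s)^2 ds (the drift term does not contribute). Here b(s) = sqrt(3), so
  b(s)^2 = 3.
Integrating from 0 to t:
  <X>_t = int_0^t (3) ds = 3*t.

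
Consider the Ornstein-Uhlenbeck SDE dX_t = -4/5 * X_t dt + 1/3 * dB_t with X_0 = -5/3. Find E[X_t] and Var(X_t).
E[X_t] = -5*exp(-4*t/5)/3; Var(X_t) = 5/72 - 5*exp(-8*t/5)/72

The OU SDE dX = -theta X dt + sigma dB admits the integrating factor exp(theta t): d(exp(theta t) X_t) = sigma exp(theta t) dB_t. Integrating from 0 to t:
  X_t = x_0 * exp(-theta t) + sigma * int_0^t exp(-theta (t-s)) dB_s.
The Itô integral has mean 0 and (by the Itô isometry) variance sigma^2 * int_0^t exp(-2 theta (t - s)) ds = sigma^2 * (1 - exp(-2 theta t)) / (2 theta).
With theta = 4/5, sigma = 1/3, x_0 = -5/3:
  E[X_t] = -5/3 * exp(-4/5 t) = -5*exp(-4*t/5)/3
  Var(X_t) = (1/3)^2 * (1 - exp(-2*4/5 t)) / (2 * 4/5) = 5/72 - 5*exp(-8*t/5)/72.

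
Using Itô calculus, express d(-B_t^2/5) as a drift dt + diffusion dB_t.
d(-B_t^2/5) = (-1/5) dt + (-2*B_t/5) dB_t

Itô's formula for f(B_t) gives d f(B_t) = f'(B_t) dB_t + (1/2) f''(B_t) dt. Compute derivatives of f(x) = -x^2/5:
  f'(x)  = -2*x/5
  f''(x) = -2/5
Substitute x = B_t and multiply the f'' term by 1/2:
  drift     = (1/2) * (-2/5) evaluated at B_t = -1/5
  diffusion = (-2*x/5) evaluated at B_t = -2*B_t/5
Therefore d(-B_t^2/5) = (-1/5) dt + (-2*B_t/5) dB_t.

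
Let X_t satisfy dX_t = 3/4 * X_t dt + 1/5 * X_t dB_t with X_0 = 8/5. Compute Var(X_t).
Var(X_t) = 64*(exp(t/25) - 1)*exp(3*t/2)/25

For GBM dX = mu X dt + sigma X dB with X_0 = x_0, apply Itô to Y = log X: dY = (mu - sigma^2/2) dt + sigma dB, so Y_t = log(x_0) + (mu - sigma^2/2) t + sigma B_t and hence X_t = x_0 * exp((mu - sigma^2/2) t + sigma B_t).
With mu = 3/4, sigma = 1/5, x_0 = 8/5, this gives:
  X_t = 8/5 * exp((73/100) * t + (1/5) * B_t).
Since sigma*B_t ~ Normal(0, sigma^2 t), E[exp(sigma*B_t)] = exp(sigma^2 t / 2); so E[X_t] = x_0 * exp((mu - sigma^2/2) t) * exp(sigma^2 t / 2) = x_0 * exp(mu t) = 8*exp(3*t/4)/5.
Var(X_t) = E[X_t^2] - (E[X_t])^2 = x_0^2 * exp(2 mu t) * (exp(sigma^2 t) - 1) = 64*(exp(t/25) - 1)*exp(3*t/2)/25.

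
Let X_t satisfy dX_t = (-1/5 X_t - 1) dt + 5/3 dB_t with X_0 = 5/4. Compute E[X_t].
E[X_t] = -5 + 25*exp(-t/5)/4

Taking expectations and using E[dB_t] = 0, the mean m(t) = E[X_t] satisfies the ODE m'(t) = a m(t) + b with m(0) = x_0. With a = -1/5, b = -1, x_0 = 5/4, the solution is
  m(t) = x_0 * exp(a t) + (b/a) * (exp(a t) - 1)
       = (5/4) * exp((-1/5) t) + ((-1)/(-1/5)) * (exp((-1/5) t) - 1)
       = -5 + 25*exp(-t/5)/4.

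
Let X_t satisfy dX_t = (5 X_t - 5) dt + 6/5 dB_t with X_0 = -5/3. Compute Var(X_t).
Var(X_t) = 18*exp(10*t)/125 - 18/125

The variance V(t) = Var(X_t) satisfies V'(t) = 2 a V(t) + c^2 with V(0) = 0 (drift coefficient is linear in X, diffusion is constant). With a = 5, c = 6/5, the solution is
  V(t) = (c^2 / (2 a)) * (exp(2 a t) - 1)
       = ((6/5)^2 / (2*5)) * (exp(10 t) - 1)
       = 18*exp(10*t)/125 - 18/125.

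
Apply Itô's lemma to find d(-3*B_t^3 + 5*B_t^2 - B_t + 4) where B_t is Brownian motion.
d(-3*B_t^3 + 5*B_t^2 - B_t + 4) = (5 - 9*B_t) dt + (-9*B_t^2 + 10*B_t - 1) dB_t

Itô's formula for f(B_t) gives d f(B_t) = f'(B_t) dB_t + (1/2) f''(B_t) dt. Compute derivatives of f(x) = -3*x^3 + 5*x^2 - x + 4:
  f'(x)  = -9*x^2 + 10*x - 1
  f''(x) = 10 - 18*x
Substitute x = B_t and multiply the f'' term by 1/2:
  drift     = (1/2) * (10 - 18*x) evaluated at B_t = 5 - 9*B_t
  diffusion = (-9*x^2 + 10*x - 1) evaluated at B_t = -9*B_t^2 + 10*B_t - 1
Therefore d(-3*B_t^3 + 5*B_t^2 - B_t + 4) = (5 - 9*B_t) dt + (-9*B_t^2 + 10*B_t - 1) dB_t.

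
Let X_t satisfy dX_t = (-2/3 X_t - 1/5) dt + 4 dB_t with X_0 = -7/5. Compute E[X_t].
E[X_t] = -3/10 - 11*exp(-2*t/3)/10

Taking expectations and using E[dB_t] = 0, the mean m(t) = E[X_t] satisfies the ODE m'(t) = a m(t) + b with m(0) = x_0. With a = -2/3, b = -1/5, x_0 = -7/5, the solution is
  m(t) = x_0 * exp(a t) + (b/a) * (exp(a t) - 1)
       = (-7/5) * exp((-2/3) t) + ((-1/5)/(-2/3)) * (exp((-2/3) t) - 1)
       = -3/10 - 11*exp(-2*t/3)/10.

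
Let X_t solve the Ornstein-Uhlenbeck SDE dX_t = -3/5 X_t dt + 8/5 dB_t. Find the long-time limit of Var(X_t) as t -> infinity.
lim Var(X_t) = 32/15

The OU SDE dX = -theta X dt + sigma dB admits the integrating factor exp(theta t): d(exp(theta t) X_t) = sigma exp(theta t) dB_t. Integrating from 0 to t gives X_t = x_0 * exp(-theta t) + sigma * int_0^t exp(-theta (t-s)) dB_s for any initial x_0. The Itô integral has variance (by the Itô isometry) sigma^2 * int_0^t exp(-2 theta (t - s)) ds = sigma^2 * (1 - exp(-2 theta t)) / (2 theta), independent of x_0.
With theta = 3/5, sigma = 8/5:
  Var(X_t) = (8/5)^2 * (1 - exp(-2*3/5 t)) / (2 * 3/5) = 32/15 - 32*exp(-6*t/5)/15.
As t -> infinity, exp(-2*3/5 t) -> 0, so the stationary variance is sigma^2 / (2 theta) = 32/15.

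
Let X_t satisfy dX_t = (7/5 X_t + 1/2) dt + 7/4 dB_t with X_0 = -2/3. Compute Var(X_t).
Var(X_t) = 35*exp(14*t/5)/32 - 35/32

The variance V(t) = Var(X_t) satisfies V'(t) = 2 a V(t) + c^2 with V(0) = 0 (drift coefficient is linear in X, diffusion is constant). With a = 7/5, c = 7/4, the solution is
  V(t) = (c^2 / (2 a)) * (exp(2 a t) - 1)
       = ((7/4)^2 / (2*(7/5))) * (exp((14/5) t) - 1)
       = 35*exp(14*t/5)/32 - 35/32.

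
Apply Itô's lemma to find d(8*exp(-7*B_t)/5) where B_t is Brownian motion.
d(8*exp(-7*B_t)/5) = (196*exp(-7*B_t)/5) dt + (-56*exp(-7*B_t)/5) dB_t

Itô's formula for f(B_t) gives d f(B_t) = f'(B_t) dB_t + (1/2) f''(B_t) dt. Compute derivatives of f(x) = 8*exp(-7*x)/5:
  f'(x)  = -56*exp(-7*x)/5
  f''(x) = 392*exp(-7*x)/5
Substitute x = B_t and multiply the f'' term by 1/2:
  drift     = (1/2) * (392*exp(-7*x)/5) evaluated at B_t = 196*exp(-7*B_t)/5
  diffusion = (-56*exp(-7*x)/5) evaluated at B_t = -56*exp(-7*B_t)/5
Therefore d(8*exp(-7*B_t)/5) = (196*exp(-7*B_t)/5) dt + (-56*exp(-7*B_t)/5) dB_t.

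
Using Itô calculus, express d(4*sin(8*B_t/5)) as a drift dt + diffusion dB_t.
d(4*sin(8*B_t/5)) = (-128*sin(8*B_t/5)/25) dt + (32*cos(8*B_t/5)/5) dB_t

Itô's formula for f(B_t) gives d f(B_t) = f'(B_t) dB_t + (1/2) f''(B_t) dt. Compute derivatives of f(x) = 4*sin(8*x/5):
  f'(x)  = 32*cos(8*x/5)/5
  f''(x) = -256*sin(8*x/5)/25
Substitute x = B_t and multiply the f'' term by 1/2:
  drift     = (1/2) * (-256*sin(8*x/5)/25) evaluated at B_t = -128*sin(8*B_t/5)/25
  diffusion = (32*cos(8*x/5)/5) evaluated at B_t = 32*cos(8*B_t/5)/5
Therefore d(4*sin(8*B_t/5)) = (-128*sin(8*B_t/5)/25) dt + (32*cos(8*B_t/5)/5) dB_t.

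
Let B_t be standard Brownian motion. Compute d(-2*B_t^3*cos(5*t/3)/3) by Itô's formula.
d(-2*B_t^3*cos(5*t/3)/3) = (2*B_t*(5*B_t^2*sin(5*t/3)/9 - cos(5*t/3))) dt + (-2*B_t^2*cos(5*t/3)) dB_t

Itô's formula for f(t, x): d f(t, B_t) = (f_t + (1/2) f_xx) dt + f_x dB_t. Compute partials of f(t, x) = -2*x^3*cos(5*t/3)/3:
  f_t(t,x)  = 10*x^3*sin(5*t/3)/9
  f_x(t,x)  = -2*x^2*cos(5*t/3)
  f_xx(t,x) = -4*x*cos(5*t/3)
Assemble drift = f_t + (1/2) f_xx = 2*x*(5*x^2*sin(5*t/3)/9 - cos(5*t/3)) and diffusion = f_x = -2*x^2*cos(5*t/3). Substituting x = B_t:
  d(-2*B_t^3*cos(5*t/3)/3) = (2*B_t*(5*B_t^2*sin(5*t/3)/9 - cos(5*t/3))) dt + (-2*B_t^2*cos(5*t/3)) dB_t.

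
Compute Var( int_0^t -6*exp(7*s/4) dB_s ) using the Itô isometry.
Var = 72*exp(7*t/2)/7 - 72/7

The Itô integral of a deterministic integrand f(s) has mean 0 because each increment f(s) * (B_{s+ds} - B_s) has mean 0. By the Itô isometry:
  Var( int_0^t f(s) dB_s ) = E[ (int_0^t f(s) dB_s)^2 ] = int_0^t f(s)^2 ds.
Here f(s) = -6*exp(7*s/4), so f(s)^2 = 36*exp(7*s/2). Integrate:
  int_0^t (36*exp(7*s/2)) ds = 72*exp(7*t/2)/7 - 72/7.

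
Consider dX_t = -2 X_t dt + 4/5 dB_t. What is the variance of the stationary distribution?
lim Var(X_t) = 4/25

The OU SDE dX = -theta X dt + sigma dB admits the integrating factor exp(theta t): d(exp(theta t) X_t) = sigma exp(theta t) dB_t. Integrating from 0 to t gives X_t = x_0 * exp(-theta t) + sigma * int_0^t exp(-theta (t-s)) dB_s for any initial x_0. The Itô integral has variance (by the Itô isometry) sigma^2 * int_0^t exp(-2 theta (t - s)) ds = sigma^2 * (1 - exp(-2 theta t)) / (2 theta), independent of x_0.
With theta = 2, sigma = 4/5:
  Var(X_t) = (4/5)^2 * (1 - exp(-2*2 t)) / (2 * 2) = 4/25 - 4*exp(-4*t)/25.
As t -> infinity, exp(-2*2 t) -> 0, so the stationary variance is sigma^2 / (2 theta) = 4/25.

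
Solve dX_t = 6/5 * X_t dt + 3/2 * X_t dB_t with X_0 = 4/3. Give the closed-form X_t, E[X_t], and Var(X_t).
X_t = 4/3 * exp((3/40) t + (3/2) B_t); E[X_t] = 4*exp(6*t/5)/3; Var(X_t) = 16*(exp(9*t/4) - 1)*exp(12*t/5)/9

For GBM dX = mu X dt + sigma X dB with X_0 = x_0, apply Itô to Y = log X: dY = (mu - sigma^2/2) dt + sigma dB, so Y_t = log(x_0) + (mu - sigma^2/2) t + sigma B_t and hence X_t = x_0 * exp((mu - sigma^2/2) t + sigma B_t).
With mu = 6/5, sigma = 3/2, x_0 = 4/3, this gives:
  X_t = 4/3 * exp((3/40) * t + (3/2) * B_t).
Since sigma*B_t ~ Normal(0, sigma^2 t), E[exp(sigma*B_t)] = exp(sigma^2 t / 2); so E[X_t] = x_0 * exp((mu - sigma^2/2) t) * exp(sigma^2 t / 2) = x_0 * exp(mu t) = 4*exp(6*t/5)/3.
Var(X_t) = E[X_t^2] - (E[X_t])^2 = x_0^2 * exp(2 mu t) * (exp(sigma^2 t) - 1) = 16*(exp(9*t/4) - 1)*exp(12*t/5)/9.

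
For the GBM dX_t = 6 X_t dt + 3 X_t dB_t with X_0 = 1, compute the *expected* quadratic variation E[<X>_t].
E[<X>_t] = 3*exp(21*t)/7 - 3/7

<X>_t = int_0^t (3 * X_s)^2 ds. Taking expectation inside the integral: E[<X>_t] = 3^2 * int_0^t E[X_s^2] ds. For GBM, E[X_s^2] = x_0^2 * exp((2 mu + sigma^2) s). Integrating:
  E[<X>_t] = 3^2 * 1^2 * (exp((2*6 + 3^2) t) - 1) / (2*6 + 3^2)
           = 3^2 * 1^2 * (exp(21 t) - 1) / 21 = 3*exp(21*t)/7 - 3/7.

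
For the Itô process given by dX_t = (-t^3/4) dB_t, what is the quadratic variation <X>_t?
<X>_t = t^7/112

For an Itô process dX_t = a(t) dt + b(t) dB_t, the quadratic variation is <X>_t = int_0^t b(s)^2 ds (the drift term does not contribute). Here b(s) = -s^3/4, so
  b(s)^2 = s^6/16.
Integrating from 0 to t:
  <X>_t = int_0^t (s^6/16) ds = t^7/112.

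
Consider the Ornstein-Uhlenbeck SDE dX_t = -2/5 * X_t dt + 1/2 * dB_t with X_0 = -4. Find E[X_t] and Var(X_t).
E[X_t] = -4*exp(-2*t/5); Var(X_t) = 5/16 - 5*exp(-4*t/5)/16

The OU SDE dX = -theta X dt + sigma dB admits the integrating factor exp(theta t): d(exp(theta t) X_t) = sigma exp(theta t) dB_t. Integrating from 0 to t:
  X_t = x_0 * exp(-theta t) + sigma * int_0^t exp(-theta (t-s)) dB_s.
The Itô integral has mean 0 and (by the Itô isometry) variance sigma^2 * int_0^t exp(-2 theta (t - s)) ds = sigma^2 * (1 - exp(-2 theta t)) / (2 theta).
With theta = 2/5, sigma = 1/2, x_0 = -4:
  E[X_t] = -4 * exp(-2/5 t) = -4*exp(-2*t/5)
  Var(X_t) = (1/2)^2 * (1 - exp(-2*2/5 t)) / (2 * 2/5) = 5/16 - 5*exp(-4*t/5)/16.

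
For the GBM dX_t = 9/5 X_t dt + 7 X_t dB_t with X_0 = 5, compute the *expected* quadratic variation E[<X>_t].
E[<X>_t] = 6125*exp(263*t/5)/263 - 6125/263

<X>_t = int_0^t (7 * X_s)^2 ds. Taking expectation inside the integral: E[<X>_t] = 7^2 * int_0^t E[X_s^2] ds. For GBM, E[X_s^2] = x_0^2 * exp((2 mu + sigma^2) s). Integrating:
  E[<X>_t] = 7^2 * 5^2 * (exp((2*(9/5) + 7^2) t) - 1) / (2*(9/5) + 7^2)
           = 7^2 * 5^2 * (exp((263/5) t) - 1) / (263/5) = 6125*exp(263*t/5)/263 - 6125/263.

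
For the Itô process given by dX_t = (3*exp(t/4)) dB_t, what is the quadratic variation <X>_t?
<X>_t = 18*exp(t/2) - 18

For an Itô process dX_t = a(t) dt + b(t) dB_t, the quadratic variation is <X>_t = int_0^t b(s)^2 ds (the drift term does not contribute). Here b(s) = 3*exp(s/4), so
  b(s)^2 = 9*exp(s/2).
Integrating from 0 to t:
  <X>_t = int_0^t (9*exp(s/2)) ds = 18*exp(t/2) - 18.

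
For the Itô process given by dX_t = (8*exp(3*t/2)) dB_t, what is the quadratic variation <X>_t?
<X>_t = 64*exp(3*t)/3 - 64/3

For an Itô process dX_t = a(t) dt + b(t) dB_t, the quadratic variation is <X>_t = int_0^t b(s)^2 ds (the drift term does not contribute). Here b(s) = 8*exp(3*s/2), so
  b(s)^2 = 64*exp(3*s).
Integrating from 0 to t:
  <X>_t = int_0^t (64*exp(3*s)) ds = 64*exp(3*t)/3 - 64/3.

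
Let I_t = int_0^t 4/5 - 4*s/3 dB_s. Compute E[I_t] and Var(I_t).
E[I_t] = 0; Var(I_t) = 16*t*(25*t^2 - 45*t + 27)/675

The Itô integral of a deterministic integrand f(s) has mean 0 because each increment f(s) * (B_{s+ds} - B_s) has mean 0. By the Itô isometry:
  Var( int_0^t f(s) dB_s ) = E[ (int_0^t f(s) dB_s)^2 ] = int_0^t f(s)^2 ds.
Here f(s) = 4/5 - 4*s/3, so f(s)^2 = 16*(5*s - 3)^2/225. Integrate:
  int_0^t (16*(5*s - 3)^2/225) ds = 16*t*(25*t^2 - 45*t + 27)/675.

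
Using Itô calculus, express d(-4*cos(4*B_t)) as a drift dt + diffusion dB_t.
d(-4*cos(4*B_t)) = (32*cos(4*B_t)) dt + (16*sin(4*B_t)) dB_t

Itô's formula for f(B_t) gives d f(B_t) = f'(B_t) dB_t + (1/2) f''(B_t) dt. Compute derivatives of f(x) = -4*cos(4*x):
  f'(x)  = 16*sin(4*x)
  f''(x) = 64*cos(4*x)
Substitute x = B_t and multiply the f'' term by 1/2:
  drift     = (1/2) * (64*cos(4*x)) evaluated at B_t = 32*cos(4*B_t)
  diffusion = (16*sin(4*x)) evaluated at B_t = 16*sin(4*B_t)
Therefore d(-4*cos(4*B_t)) = (32*cos(4*B_t)) dt + (16*sin(4*B_t)) dB_t.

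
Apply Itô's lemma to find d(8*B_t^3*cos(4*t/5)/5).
d(8*B_t^3*cos(4*t/5)/5) = (8*B_t*(-4*B_t^2*sin(4*t/5) + 15*cos(4*t/5))/25) dt + (24*B_t^2*cos(4*t/5)/5) dB_t

Itô's formula for f(t, x): d f(t, B_t) = (f_t + (1/2) f_xx) dt + f_x dB_t. Compute partials of f(t, x) = 8*x^3*cos(4*t/5)/5:
  f_t(t,x)  = -32*x^3*sin(4*t/5)/25
  f_x(t,x)  = 24*x^2*cos(4*t/5)/5
  f_xx(t,x) = 48*x*cos(4*t/5)/5
Assemble drift = f_t + (1/2) f_xx = 8*x*(-4*x^2*sin(4*t/5) + 15*cos(4*t/5))/25 and diffusion = f_x = 24*x^2*cos(4*t/5)/5. Substituting x = B_t:
  d(8*B_t^3*cos(4*t/5)/5) = (8*B_t*(-4*B_t^2*sin(4*t/5) + 15*cos(4*t/5))/25) dt + (24*B_t^2*cos(4*t/5)/5) dB_t.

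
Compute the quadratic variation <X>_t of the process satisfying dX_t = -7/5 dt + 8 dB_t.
<X>_t = 64*t

For an Itô process dX_t = a(t) dt + b(t) dB_t, the quadratic variation is <X>_t = int_0^t b(s)^2 ds (the drift term does not contribute). Here b(s) = 8, so
  b(s)^2 = 64.
Integrating from 0 to t:
  <X>_t = int_0^t (64) ds = 64*t.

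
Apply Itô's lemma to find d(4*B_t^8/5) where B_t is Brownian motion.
d(4*B_t^8/5) = (112*B_t^6/5) dt + (32*B_t^7/5) dB_t

Itô's formula for f(B_t) gives d f(B_t) = f'(B_t) dB_t + (1/2) f''(B_t) dt. Compute derivatives of f(x) = 4*x^8/5:
  f'(x)  = 32*x^7/5
  f''(x) = 224*x^6/5
Substitute x = B_t and multiply the f'' term by 1/2:
  drift     = (1/2) * (224*x^6/5) evaluated at B_t = 112*B_t^6/5
  diffusion = (32*x^7/5) evaluated at B_t = 32*B_t^7/5
Therefore d(4*B_t^8/5) = (112*B_t^6/5) dt + (32*B_t^7/5) dB_t.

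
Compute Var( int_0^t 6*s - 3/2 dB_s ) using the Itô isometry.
Var = 3*t*(16*t^2 - 12*t + 3)/4

The Itô integral of a deterministic integrand f(s) has mean 0 because each increment f(s) * (B_{s+ds} - B_s) has mean 0. By the Itô isometry:
  Var( int_0^t f(s) dB_s ) = E[ (int_0^t f(s) dB_s)^2 ] = int_0^t f(s)^2 ds.
Here f(s) = 6*s - 3/2, so f(s)^2 = 9*(4*s - 1)^2/4. Integrate:
  int_0^t (9*(4*s - 1)^2/4) ds = 3*t*(16*t^2 - 12*t + 3)/4.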